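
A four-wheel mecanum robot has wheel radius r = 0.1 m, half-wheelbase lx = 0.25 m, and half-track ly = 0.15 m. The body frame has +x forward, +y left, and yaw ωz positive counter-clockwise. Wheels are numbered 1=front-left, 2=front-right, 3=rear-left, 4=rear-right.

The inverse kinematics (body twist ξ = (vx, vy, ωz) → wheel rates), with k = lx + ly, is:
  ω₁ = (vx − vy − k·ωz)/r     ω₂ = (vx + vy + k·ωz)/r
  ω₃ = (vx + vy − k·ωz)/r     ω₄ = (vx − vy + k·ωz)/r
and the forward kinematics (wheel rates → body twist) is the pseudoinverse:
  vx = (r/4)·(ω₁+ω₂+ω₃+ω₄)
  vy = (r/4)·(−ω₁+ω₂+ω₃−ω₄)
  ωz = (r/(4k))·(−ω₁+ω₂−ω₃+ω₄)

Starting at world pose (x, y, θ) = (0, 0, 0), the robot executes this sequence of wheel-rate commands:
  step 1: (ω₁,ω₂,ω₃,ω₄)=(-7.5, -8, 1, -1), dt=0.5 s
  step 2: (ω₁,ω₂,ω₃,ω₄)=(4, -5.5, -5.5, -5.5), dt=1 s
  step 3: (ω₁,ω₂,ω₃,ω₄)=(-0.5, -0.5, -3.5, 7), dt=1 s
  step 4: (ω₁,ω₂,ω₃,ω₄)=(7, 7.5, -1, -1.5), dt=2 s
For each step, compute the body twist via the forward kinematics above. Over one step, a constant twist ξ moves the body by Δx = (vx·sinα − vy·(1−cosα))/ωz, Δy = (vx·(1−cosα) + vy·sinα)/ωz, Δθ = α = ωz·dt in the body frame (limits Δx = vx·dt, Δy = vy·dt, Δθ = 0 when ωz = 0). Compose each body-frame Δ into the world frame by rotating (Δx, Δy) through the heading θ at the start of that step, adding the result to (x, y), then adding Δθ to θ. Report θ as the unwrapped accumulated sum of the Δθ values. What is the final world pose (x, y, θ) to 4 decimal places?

(0.0065, -0.3015, -0.0156)

step 1: ξ=(vx,vy,ωz)=(-0.3875, 0.0375, -0.1562), dt=0.5 → body Δ=(-0.1928, 0.0263, -0.0781) → world pose (-0.1928, 0.0263, -0.0781)
step 2: ξ=(vx,vy,ωz)=(-0.3125, -0.2375, -0.5938), dt=1.0 → body Δ=(-0.3629, -0.1337, -0.5938) → world pose (-0.5651, -0.0787, -0.6719)
step 3: ξ=(vx,vy,ωz)=(0.0625, -0.2625, 0.6562), dt=1.0 → body Δ=(0.1412, -0.2243, 0.6562) → world pose (-0.5942, -0.3421, -0.0156)
step 4: ξ=(vx,vy,ωz)=(0.3000, 0.0250, 0.0000), dt=2.0 → body Δ=(0.6000, 0.0500, 0.0000) → world pose (0.0065, -0.3015, -0.0156)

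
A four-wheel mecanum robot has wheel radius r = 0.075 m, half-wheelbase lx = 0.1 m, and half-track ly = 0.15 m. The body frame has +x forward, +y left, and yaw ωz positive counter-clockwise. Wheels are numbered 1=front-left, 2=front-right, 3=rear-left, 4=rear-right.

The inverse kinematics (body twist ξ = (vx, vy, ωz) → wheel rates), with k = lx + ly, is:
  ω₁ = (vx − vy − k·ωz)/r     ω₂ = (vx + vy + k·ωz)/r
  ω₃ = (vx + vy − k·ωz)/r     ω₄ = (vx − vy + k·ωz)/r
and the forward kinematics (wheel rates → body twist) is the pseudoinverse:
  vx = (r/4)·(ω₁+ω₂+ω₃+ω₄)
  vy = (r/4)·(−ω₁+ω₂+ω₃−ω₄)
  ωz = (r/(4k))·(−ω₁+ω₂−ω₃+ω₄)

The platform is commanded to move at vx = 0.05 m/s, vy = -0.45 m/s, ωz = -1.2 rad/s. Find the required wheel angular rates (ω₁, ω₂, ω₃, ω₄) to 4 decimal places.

k = lx + ly = 0.1 + 0.15 = 0.2500;  k·ωz = 0.2500·-1.2 = -0.3000
ω₁ (FL) = (vx − vy − k·ωz)/r = 0.8000/0.075 = 10.6667
ω₂ (FR) = (vx + vy + k·ωz)/r = -0.7000/0.075 = -9.3333
ω₃ (RL) = (vx + vy − k·ωz)/r = -0.1000/0.075 = -1.3333
ω₄ (RR) = (vx − vy + k·ωz)/r = 0.2000/0.075 = 2.6667

(10.6667, -9.3333, -1.3333, 2.6667)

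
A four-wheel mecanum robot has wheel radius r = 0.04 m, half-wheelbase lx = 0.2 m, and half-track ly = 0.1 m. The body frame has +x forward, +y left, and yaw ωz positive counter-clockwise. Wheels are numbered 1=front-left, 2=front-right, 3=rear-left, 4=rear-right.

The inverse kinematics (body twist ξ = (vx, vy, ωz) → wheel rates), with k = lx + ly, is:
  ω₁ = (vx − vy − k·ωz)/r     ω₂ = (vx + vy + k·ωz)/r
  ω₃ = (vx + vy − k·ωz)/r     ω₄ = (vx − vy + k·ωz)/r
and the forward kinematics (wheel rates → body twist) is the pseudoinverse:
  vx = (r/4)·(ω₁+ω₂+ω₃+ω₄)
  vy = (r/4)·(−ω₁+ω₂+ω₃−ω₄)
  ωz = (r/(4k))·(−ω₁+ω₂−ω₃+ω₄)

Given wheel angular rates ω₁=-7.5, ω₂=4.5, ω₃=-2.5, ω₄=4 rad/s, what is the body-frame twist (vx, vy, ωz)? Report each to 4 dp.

k = lx + ly = 0.2 + 0.1 = 0.3000
ω₁+ω₂+ω₃+ω₄ = -1.5000  →  vx = (0.04/4)·-1.5000 = -0.0150
−ω₁+ω₂+ω₃−ω₄ = 5.5000  →  vy = (0.04/4)·5.5000 = 0.0550
−ω₁+ω₂−ω₃+ω₄ = 18.5000  →  ωz = (0.04/1.2000)·18.5000 = 0.6167

(-0.0150, 0.0550, 0.6167)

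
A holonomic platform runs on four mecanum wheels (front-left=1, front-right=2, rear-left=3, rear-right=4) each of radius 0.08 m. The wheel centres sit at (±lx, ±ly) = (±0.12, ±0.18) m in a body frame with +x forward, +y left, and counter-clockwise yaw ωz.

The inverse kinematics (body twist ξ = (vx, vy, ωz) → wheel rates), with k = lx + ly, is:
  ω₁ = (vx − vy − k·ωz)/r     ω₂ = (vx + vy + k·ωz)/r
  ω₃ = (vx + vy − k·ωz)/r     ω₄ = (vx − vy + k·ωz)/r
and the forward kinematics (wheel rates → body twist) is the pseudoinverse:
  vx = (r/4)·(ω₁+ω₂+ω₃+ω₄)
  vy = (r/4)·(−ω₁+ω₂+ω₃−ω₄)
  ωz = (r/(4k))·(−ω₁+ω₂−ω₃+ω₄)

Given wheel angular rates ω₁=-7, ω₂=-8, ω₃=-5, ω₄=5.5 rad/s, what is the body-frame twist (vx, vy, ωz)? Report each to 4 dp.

k = lx + ly = 0.12 + 0.18 = 0.3000
ω₁+ω₂+ω₃+ω₄ = -14.5000  →  vx = (0.08/4)·-14.5000 = -0.2900
−ω₁+ω₂+ω₃−ω₄ = -11.5000  →  vy = (0.08/4)·-11.5000 = -0.2300
−ω₁+ω₂−ω₃+ω₄ = 9.5000  →  ωz = (0.08/1.2000)·9.5000 = 0.6333

(-0.2900, -0.2300, 0.6333)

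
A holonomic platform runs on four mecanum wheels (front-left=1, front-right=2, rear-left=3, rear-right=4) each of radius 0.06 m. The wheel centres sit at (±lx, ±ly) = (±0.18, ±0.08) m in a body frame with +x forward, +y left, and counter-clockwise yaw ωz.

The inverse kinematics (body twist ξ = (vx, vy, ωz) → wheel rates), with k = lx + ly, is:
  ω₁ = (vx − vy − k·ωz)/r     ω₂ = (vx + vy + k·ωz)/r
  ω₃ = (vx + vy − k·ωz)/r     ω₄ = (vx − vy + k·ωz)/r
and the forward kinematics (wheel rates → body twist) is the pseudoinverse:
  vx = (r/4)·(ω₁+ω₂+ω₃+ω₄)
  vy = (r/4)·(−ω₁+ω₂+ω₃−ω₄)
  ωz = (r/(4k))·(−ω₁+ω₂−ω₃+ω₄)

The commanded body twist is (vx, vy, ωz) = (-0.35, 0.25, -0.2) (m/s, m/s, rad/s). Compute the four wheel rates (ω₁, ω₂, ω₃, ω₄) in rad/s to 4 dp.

k = lx + ly = 0.18 + 0.08 = 0.2600;  k·ωz = 0.2600·-0.2 = -0.0520
ω₁ (FL) = (vx − vy − k·ωz)/r = -0.5480/0.06 = -9.1333
ω₂ (FR) = (vx + vy + k·ωz)/r = -0.1520/0.06 = -2.5333
ω₃ (RL) = (vx + vy − k·ωz)/r = -0.0480/0.06 = -0.8000
ω₄ (RR) = (vx − vy + k·ωz)/r = -0.6520/0.06 = -10.8667

(-9.1333, -2.5333, -0.8000, -10.8667)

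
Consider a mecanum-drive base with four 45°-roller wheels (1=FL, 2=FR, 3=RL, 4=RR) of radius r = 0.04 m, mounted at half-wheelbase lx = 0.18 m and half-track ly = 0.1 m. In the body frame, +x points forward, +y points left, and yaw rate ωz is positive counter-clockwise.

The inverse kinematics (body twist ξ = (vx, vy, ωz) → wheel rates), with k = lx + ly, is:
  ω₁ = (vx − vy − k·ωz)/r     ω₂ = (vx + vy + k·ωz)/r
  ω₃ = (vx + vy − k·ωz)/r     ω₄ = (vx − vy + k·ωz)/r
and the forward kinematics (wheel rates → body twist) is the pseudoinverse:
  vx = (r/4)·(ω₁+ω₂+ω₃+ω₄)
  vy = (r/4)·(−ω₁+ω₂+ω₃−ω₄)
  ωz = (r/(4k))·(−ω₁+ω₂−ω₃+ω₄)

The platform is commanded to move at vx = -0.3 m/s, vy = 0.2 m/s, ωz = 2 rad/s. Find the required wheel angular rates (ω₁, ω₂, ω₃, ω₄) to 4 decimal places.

(-26.5000, 11.5000, -16.5000, 1.5000)

k = lx + ly = 0.18 + 0.1 = 0.2800;  k·ωz = 0.2800·2 = 0.5600
ω₁ (FL) = (vx − vy − k·ωz)/r = -1.0600/0.04 = -26.5000
ω₂ (FR) = (vx + vy + k·ωz)/r = 0.4600/0.04 = 11.5000
ω₃ (RL) = (vx + vy − k·ωz)/r = -0.6600/0.04 = -16.5000
ω₄ (RR) = (vx − vy + k·ωz)/r = 0.0600/0.04 = 1.5000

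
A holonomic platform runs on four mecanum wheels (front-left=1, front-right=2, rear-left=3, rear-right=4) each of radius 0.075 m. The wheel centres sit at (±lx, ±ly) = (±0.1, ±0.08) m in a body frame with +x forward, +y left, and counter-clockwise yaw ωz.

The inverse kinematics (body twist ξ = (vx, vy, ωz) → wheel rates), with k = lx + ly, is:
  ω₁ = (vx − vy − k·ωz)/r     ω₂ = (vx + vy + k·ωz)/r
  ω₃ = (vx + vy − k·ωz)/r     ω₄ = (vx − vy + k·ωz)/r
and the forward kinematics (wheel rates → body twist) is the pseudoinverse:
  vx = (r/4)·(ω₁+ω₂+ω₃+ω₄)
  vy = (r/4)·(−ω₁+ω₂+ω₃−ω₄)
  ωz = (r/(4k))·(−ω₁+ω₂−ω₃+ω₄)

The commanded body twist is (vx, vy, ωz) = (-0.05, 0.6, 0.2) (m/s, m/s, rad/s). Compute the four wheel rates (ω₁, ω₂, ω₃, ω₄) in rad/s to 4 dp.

(-9.1467, 7.8133, 6.8533, -8.1867)

k = lx + ly = 0.1 + 0.08 = 0.1800;  k·ωz = 0.1800·0.2 = 0.0360
ω₁ (FL) = (vx − vy − k·ωz)/r = -0.6860/0.075 = -9.1467
ω₂ (FR) = (vx + vy + k·ωz)/r = 0.5860/0.075 = 7.8133
ω₃ (RL) = (vx + vy − k·ωz)/r = 0.5140/0.075 = 6.8533
ω₄ (RR) = (vx − vy + k·ωz)/r = -0.6140/0.075 = -8.1867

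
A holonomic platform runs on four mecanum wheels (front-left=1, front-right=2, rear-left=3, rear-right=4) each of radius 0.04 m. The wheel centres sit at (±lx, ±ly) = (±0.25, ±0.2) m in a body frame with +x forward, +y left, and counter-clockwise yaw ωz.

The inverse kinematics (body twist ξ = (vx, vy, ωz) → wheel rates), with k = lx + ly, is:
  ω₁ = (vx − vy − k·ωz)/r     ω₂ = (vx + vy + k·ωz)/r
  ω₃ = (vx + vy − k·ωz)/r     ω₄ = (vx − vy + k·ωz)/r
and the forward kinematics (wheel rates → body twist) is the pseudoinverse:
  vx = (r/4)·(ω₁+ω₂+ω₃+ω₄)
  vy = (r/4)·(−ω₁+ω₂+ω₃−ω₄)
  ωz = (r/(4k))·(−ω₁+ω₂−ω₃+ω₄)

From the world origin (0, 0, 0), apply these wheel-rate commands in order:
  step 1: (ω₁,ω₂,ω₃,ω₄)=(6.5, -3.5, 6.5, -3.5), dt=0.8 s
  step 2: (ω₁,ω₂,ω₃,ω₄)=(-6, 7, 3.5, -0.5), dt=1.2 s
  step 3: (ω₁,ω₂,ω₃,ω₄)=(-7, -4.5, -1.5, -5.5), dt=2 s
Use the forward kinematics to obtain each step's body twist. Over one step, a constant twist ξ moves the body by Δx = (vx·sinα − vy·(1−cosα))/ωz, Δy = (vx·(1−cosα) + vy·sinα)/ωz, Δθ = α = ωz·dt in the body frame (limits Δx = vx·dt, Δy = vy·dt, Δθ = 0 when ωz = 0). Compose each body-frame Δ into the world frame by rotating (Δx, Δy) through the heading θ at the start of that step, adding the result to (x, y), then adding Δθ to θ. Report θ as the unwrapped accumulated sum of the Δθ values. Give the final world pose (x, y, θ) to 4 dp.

(-0.2055, 0.3617, -0.1822)

step 1: ξ=(vx,vy,ωz)=(0.0600, 0.0000, -0.4444), dt=0.8 → body Δ=(0.0470, -0.0084, -0.3556) → world pose (0.0470, -0.0084, -0.3556)
step 2: ξ=(vx,vy,ωz)=(0.0400, 0.1700, 0.2000), dt=1.2 → body Δ=(0.0232, 0.2078, 0.2400) → world pose (0.1411, 0.1783, -0.1156)
step 3: ξ=(vx,vy,ωz)=(-0.1850, 0.0650, -0.0333), dt=2.0 → body Δ=(-0.3654, 0.1422, -0.0667) → world pose (-0.2055, 0.3617, -0.1822)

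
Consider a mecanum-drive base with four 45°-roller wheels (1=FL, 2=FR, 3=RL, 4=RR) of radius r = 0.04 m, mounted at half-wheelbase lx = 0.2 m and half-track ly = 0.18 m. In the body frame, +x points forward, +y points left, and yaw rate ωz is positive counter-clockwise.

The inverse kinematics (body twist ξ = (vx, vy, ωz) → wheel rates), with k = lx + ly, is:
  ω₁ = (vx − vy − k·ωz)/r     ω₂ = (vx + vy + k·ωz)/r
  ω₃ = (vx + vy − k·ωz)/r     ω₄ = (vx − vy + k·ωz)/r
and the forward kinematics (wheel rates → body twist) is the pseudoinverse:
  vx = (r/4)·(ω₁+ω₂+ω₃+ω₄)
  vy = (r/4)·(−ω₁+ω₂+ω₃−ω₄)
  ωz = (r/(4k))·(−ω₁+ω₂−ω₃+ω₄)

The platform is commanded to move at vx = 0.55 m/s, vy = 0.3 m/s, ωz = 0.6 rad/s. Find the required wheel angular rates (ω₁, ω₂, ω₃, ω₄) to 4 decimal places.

(0.5500, 26.9500, 15.5500, 11.9500)

k = lx + ly = 0.2 + 0.18 = 0.3800;  k·ωz = 0.3800·0.6 = 0.2280
ω₁ (FL) = (vx − vy − k·ωz)/r = 0.0220/0.04 = 0.5500
ω₂ (FR) = (vx + vy + k·ωz)/r = 1.0780/0.04 = 26.9500
ω₃ (RL) = (vx + vy − k·ωz)/r = 0.6220/0.04 = 15.5500
ω₄ (RR) = (vx − vy + k·ωz)/r = 0.4780/0.04 = 11.9500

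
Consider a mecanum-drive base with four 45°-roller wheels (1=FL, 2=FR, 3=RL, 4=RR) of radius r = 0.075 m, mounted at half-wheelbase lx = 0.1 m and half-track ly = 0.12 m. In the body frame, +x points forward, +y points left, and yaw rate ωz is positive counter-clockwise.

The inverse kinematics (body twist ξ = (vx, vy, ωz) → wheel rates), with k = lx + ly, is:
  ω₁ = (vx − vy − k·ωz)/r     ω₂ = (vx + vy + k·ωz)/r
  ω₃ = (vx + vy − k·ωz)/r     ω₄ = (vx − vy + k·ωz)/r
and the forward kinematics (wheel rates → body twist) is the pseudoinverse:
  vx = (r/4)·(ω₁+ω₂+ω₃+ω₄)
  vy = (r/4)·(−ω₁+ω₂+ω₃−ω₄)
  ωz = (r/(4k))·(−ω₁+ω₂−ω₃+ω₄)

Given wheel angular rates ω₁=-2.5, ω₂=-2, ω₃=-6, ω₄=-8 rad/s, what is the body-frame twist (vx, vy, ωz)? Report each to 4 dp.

(-0.3469, 0.0469, -0.1278)

k = lx + ly = 0.1 + 0.12 = 0.2200
ω₁+ω₂+ω₃+ω₄ = -18.5000  →  vx = (0.075/4)·-18.5000 = -0.3469
−ω₁+ω₂+ω₃−ω₄ = 2.5000  →  vy = (0.075/4)·2.5000 = 0.0469
−ω₁+ω₂−ω₃+ω₄ = -1.5000  →  ωz = (0.075/0.8800)·-1.5000 = -0.1278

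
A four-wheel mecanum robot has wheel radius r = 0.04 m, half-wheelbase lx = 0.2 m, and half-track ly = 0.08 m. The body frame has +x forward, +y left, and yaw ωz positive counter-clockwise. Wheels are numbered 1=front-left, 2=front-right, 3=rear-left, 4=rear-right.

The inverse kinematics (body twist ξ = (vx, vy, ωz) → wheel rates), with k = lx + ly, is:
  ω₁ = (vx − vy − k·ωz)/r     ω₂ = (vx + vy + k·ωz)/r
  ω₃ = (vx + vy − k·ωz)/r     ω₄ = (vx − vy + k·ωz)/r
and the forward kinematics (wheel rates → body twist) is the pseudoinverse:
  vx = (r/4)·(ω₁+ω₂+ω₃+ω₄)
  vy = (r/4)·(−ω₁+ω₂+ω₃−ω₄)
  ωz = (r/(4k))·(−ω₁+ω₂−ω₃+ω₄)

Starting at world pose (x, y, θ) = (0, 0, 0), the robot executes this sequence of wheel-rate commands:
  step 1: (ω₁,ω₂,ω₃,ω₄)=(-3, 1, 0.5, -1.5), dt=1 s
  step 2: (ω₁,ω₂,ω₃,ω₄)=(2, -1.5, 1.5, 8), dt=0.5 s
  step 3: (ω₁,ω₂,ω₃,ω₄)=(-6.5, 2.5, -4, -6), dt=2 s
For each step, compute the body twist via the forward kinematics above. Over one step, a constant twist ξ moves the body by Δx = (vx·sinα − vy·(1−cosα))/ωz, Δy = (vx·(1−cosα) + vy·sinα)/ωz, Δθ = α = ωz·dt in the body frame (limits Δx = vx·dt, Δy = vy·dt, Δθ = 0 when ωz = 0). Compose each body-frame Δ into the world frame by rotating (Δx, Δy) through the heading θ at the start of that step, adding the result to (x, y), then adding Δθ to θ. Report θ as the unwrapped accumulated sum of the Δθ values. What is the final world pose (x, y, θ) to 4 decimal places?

(-0.3150, 0.1151, 0.6250)

step 1: ξ=(vx,vy,ωz)=(-0.0300, 0.0600, 0.0714), dt=1.0 → body Δ=(-0.0321, 0.0589, 0.0714) → world pose (-0.0321, 0.0589, 0.0714)
step 2: ξ=(vx,vy,ωz)=(0.1000, -0.1000, 0.1071), dt=0.5 → body Δ=(0.0513, -0.0486, 0.0536) → world pose (0.0225, 0.0140, 0.1250)
step 3: ξ=(vx,vy,ωz)=(-0.1400, 0.1100, 0.2500), dt=2.0 → body Δ=(-0.3223, 0.1424, 0.5000) → world pose (-0.3150, 0.1151, 0.6250)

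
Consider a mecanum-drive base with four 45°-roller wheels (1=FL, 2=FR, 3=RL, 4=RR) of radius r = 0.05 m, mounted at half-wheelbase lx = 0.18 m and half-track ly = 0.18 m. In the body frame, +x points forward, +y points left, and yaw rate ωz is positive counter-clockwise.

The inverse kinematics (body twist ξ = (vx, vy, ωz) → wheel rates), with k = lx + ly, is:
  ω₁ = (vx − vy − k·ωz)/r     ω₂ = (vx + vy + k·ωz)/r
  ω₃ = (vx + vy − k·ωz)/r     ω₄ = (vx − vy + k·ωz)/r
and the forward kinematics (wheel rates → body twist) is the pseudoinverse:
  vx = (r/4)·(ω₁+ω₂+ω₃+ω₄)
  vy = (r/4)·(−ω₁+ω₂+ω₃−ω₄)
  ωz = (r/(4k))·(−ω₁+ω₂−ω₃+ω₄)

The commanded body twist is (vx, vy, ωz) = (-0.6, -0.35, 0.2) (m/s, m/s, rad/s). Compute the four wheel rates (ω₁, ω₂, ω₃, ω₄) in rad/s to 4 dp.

(-6.4400, -17.5600, -20.4400, -3.5600)

k = lx + ly = 0.18 + 0.18 = 0.3600;  k·ωz = 0.3600·0.2 = 0.0720
ω₁ (FL) = (vx − vy − k·ωz)/r = -0.3220/0.05 = -6.4400
ω₂ (FR) = (vx + vy + k·ωz)/r = -0.8780/0.05 = -17.5600
ω₃ (RL) = (vx + vy − k·ωz)/r = -1.0220/0.05 = -20.4400
ω₄ (RR) = (vx − vy + k·ωz)/r = -0.1780/0.05 = -3.5600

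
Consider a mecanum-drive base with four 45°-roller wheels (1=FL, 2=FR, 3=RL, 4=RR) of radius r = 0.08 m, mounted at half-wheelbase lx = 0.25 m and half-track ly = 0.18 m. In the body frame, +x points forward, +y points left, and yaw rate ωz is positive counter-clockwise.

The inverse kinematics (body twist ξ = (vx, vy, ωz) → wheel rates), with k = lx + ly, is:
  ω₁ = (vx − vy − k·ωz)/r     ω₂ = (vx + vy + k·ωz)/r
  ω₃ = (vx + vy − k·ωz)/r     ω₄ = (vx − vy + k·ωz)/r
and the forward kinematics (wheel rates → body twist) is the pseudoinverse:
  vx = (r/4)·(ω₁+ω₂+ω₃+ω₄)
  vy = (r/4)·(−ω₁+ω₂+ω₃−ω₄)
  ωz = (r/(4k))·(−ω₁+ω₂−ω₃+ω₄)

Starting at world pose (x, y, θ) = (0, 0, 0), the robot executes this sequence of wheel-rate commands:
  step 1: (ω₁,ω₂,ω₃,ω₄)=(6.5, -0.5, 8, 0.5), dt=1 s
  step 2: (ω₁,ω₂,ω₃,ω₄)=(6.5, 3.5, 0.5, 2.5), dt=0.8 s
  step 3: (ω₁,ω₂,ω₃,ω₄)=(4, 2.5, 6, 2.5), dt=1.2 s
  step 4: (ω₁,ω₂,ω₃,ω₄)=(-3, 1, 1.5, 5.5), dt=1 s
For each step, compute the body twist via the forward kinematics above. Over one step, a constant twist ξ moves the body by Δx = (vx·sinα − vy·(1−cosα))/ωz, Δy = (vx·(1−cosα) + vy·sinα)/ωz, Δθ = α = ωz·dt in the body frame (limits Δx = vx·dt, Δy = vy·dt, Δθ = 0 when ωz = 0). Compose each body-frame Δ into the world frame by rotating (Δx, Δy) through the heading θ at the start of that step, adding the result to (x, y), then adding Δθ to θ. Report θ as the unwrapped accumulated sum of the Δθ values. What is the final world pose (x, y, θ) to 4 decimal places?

(0.7221, -0.5893, -0.6186)

step 1: ξ=(vx,vy,ωz)=(0.2900, 0.0100, -0.6744), dt=1.0 → body Δ=(0.2718, -0.0849, -0.6744) → world pose (0.2718, -0.0849, -0.6744)
step 2: ξ=(vx,vy,ωz)=(0.2600, -0.1000, -0.0465), dt=0.8 → body Δ=(0.2065, -0.0839, -0.0372) → world pose (0.3807, -0.2793, -0.7116)
step 3: ξ=(vx,vy,ωz)=(0.3000, 0.0400, -0.2326), dt=1.2 → body Δ=(0.3620, -0.0025, -0.2791) → world pose (0.6532, -0.5176, -0.9907)
step 4: ξ=(vx,vy,ωz)=(0.1000, 0.0000, 0.3721), dt=1.0 → body Δ=(0.0977, 0.0184, 0.3721) → world pose (0.7221, -0.5893, -0.6186)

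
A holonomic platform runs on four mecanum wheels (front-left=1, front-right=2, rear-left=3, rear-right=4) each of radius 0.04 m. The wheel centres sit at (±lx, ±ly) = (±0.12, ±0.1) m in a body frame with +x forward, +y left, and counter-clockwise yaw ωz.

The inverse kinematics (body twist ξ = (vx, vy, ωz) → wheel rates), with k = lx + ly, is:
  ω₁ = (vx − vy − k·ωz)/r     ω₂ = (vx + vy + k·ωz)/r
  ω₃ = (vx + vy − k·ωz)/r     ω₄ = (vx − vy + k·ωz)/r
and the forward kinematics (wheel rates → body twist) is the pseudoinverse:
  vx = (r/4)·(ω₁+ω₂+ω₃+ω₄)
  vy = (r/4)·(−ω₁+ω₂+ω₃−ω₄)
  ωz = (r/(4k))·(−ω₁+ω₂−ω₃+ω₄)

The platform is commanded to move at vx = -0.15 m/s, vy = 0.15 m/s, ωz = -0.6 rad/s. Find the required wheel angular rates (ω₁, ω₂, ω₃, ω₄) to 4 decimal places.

(-4.2000, -3.3000, 3.3000, -10.8000)

k = lx + ly = 0.12 + 0.1 = 0.2200;  k·ωz = 0.2200·-0.6 = -0.1320
ω₁ (FL) = (vx − vy − k·ωz)/r = -0.1680/0.04 = -4.2000
ω₂ (FR) = (vx + vy + k·ωz)/r = -0.1320/0.04 = -3.3000
ω₃ (RL) = (vx + vy − k·ωz)/r = 0.1320/0.04 = 3.3000
ω₄ (RR) = (vx − vy + k·ωz)/r = -0.4320/0.04 = -10.8000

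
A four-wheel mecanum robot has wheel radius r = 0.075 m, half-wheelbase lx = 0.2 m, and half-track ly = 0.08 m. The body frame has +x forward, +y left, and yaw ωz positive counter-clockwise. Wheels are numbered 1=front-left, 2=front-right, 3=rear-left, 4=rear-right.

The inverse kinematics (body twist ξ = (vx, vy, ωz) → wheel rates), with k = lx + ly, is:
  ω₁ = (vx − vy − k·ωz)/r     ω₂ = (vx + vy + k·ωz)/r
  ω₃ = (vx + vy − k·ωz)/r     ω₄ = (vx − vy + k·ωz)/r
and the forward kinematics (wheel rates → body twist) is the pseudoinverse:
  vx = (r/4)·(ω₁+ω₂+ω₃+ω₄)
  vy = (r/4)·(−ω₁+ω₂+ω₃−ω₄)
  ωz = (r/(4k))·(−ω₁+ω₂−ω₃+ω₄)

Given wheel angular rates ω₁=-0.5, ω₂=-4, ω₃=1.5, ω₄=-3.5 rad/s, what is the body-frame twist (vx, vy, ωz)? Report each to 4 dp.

k = lx + ly = 0.2 + 0.08 = 0.2800
ω₁+ω₂+ω₃+ω₄ = -6.5000  →  vx = (0.075/4)·-6.5000 = -0.1219
−ω₁+ω₂+ω₃−ω₄ = 1.5000  →  vy = (0.075/4)·1.5000 = 0.0281
−ω₁+ω₂−ω₃+ω₄ = -8.5000  →  ωz = (0.075/1.1200)·-8.5000 = -0.5692

(-0.1219, 0.0281, -0.5692)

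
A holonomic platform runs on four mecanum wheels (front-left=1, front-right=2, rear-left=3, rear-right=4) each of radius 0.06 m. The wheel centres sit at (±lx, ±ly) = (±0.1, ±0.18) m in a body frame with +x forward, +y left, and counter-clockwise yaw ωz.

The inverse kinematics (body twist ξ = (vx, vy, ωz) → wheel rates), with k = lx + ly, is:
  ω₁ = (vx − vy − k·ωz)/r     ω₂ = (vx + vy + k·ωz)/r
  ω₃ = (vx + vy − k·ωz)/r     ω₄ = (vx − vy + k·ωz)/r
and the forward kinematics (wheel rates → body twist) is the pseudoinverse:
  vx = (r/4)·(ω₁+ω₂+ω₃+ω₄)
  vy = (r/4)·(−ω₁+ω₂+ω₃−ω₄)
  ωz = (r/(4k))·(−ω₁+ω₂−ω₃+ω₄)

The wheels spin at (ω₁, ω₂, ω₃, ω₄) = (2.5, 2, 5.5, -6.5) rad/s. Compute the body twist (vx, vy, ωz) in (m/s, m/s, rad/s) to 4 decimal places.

(0.0525, 0.1725, -0.6696)

k = lx + ly = 0.1 + 0.18 = 0.2800
ω₁+ω₂+ω₃+ω₄ = 3.5000  →  vx = (0.06/4)·3.5000 = 0.0525
−ω₁+ω₂+ω₃−ω₄ = 11.5000  →  vy = (0.06/4)·11.5000 = 0.1725
−ω₁+ω₂−ω₃+ω₄ = -12.5000  →  ωz = (0.06/1.1200)·-12.5000 = -0.6696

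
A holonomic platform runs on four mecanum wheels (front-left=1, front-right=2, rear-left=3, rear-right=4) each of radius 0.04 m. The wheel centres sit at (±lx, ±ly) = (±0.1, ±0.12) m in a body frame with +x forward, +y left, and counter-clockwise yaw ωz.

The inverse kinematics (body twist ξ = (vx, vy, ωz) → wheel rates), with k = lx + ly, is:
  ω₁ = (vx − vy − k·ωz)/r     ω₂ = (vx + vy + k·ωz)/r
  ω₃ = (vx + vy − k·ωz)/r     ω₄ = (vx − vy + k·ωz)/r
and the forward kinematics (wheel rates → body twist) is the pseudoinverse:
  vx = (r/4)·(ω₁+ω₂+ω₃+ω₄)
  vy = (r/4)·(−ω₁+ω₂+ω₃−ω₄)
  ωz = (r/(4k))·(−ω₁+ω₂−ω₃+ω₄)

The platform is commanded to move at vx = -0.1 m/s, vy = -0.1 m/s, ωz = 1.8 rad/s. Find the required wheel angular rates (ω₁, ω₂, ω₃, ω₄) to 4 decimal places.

k = lx + ly = 0.1 + 0.12 = 0.2200;  k·ωz = 0.2200·1.8 = 0.3960
ω₁ (FL) = (vx − vy − k·ωz)/r = -0.3960/0.04 = -9.9000
ω₂ (FR) = (vx + vy + k·ωz)/r = 0.1960/0.04 = 4.9000
ω₃ (RL) = (vx + vy − k·ωz)/r = -0.5960/0.04 = -14.9000
ω₄ (RR) = (vx − vy + k·ωz)/r = 0.3960/0.04 = 9.9000

(-9.9000, 4.9000, -14.9000, 9.9000)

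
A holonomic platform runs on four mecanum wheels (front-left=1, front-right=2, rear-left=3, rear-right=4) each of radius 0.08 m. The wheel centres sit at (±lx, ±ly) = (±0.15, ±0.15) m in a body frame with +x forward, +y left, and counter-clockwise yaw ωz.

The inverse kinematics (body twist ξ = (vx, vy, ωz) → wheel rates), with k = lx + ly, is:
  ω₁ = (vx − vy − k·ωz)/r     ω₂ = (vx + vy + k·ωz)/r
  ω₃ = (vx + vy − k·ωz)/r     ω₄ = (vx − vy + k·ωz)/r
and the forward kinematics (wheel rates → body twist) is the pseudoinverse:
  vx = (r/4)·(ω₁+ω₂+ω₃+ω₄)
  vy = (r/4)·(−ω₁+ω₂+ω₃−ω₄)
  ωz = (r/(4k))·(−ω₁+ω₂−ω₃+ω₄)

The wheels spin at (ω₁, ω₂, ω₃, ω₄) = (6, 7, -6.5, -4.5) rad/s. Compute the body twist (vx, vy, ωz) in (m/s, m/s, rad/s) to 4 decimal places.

(0.0400, -0.0200, 0.2000)

k = lx + ly = 0.15 + 0.15 = 0.3000
ω₁+ω₂+ω₃+ω₄ = 2.0000  →  vx = (0.08/4)·2.0000 = 0.0400
−ω₁+ω₂+ω₃−ω₄ = -1.0000  →  vy = (0.08/4)·-1.0000 = -0.0200
−ω₁+ω₂−ω₃+ω₄ = 3.0000  →  ωz = (0.08/1.2000)·3.0000 = 0.2000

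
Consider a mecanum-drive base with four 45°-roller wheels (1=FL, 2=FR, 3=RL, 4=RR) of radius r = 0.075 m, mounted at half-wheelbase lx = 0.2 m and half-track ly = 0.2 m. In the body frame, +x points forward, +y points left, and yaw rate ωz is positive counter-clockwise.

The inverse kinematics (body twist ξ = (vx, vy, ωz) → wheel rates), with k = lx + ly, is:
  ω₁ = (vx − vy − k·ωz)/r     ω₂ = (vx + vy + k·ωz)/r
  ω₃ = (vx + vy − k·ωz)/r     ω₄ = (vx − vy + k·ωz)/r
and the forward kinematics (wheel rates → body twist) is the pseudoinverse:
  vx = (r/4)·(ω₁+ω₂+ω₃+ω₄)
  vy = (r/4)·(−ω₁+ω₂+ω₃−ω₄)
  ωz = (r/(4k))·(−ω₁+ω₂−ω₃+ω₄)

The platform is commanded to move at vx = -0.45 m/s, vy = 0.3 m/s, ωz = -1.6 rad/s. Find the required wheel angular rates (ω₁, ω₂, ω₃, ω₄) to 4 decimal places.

(-1.4667, -10.5333, 6.5333, -18.5333)

k = lx + ly = 0.2 + 0.2 = 0.4000;  k·ωz = 0.4000·-1.6 = -0.6400
ω₁ (FL) = (vx − vy − k·ωz)/r = -0.1100/0.075 = -1.4667
ω₂ (FR) = (vx + vy + k·ωz)/r = -0.7900/0.075 = -10.5333
ω₃ (RL) = (vx + vy − k·ωz)/r = 0.4900/0.075 = 6.5333
ω₄ (RR) = (vx − vy + k·ωz)/r = -1.3900/0.075 = -18.5333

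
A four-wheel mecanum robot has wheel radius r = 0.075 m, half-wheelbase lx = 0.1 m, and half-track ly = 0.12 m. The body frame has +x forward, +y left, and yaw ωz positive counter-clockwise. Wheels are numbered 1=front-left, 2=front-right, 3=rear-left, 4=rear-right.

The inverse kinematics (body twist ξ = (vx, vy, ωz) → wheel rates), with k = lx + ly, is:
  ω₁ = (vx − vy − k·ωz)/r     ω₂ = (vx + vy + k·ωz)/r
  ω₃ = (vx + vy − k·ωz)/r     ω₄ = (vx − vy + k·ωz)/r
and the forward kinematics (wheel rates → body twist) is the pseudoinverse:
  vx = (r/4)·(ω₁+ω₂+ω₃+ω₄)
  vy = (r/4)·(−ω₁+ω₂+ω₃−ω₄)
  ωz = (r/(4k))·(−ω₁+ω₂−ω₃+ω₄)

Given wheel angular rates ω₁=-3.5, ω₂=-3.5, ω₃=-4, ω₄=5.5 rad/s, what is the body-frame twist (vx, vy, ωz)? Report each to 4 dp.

(-0.1031, -0.1781, 0.8097)

k = lx + ly = 0.1 + 0.12 = 0.2200
ω₁+ω₂+ω₃+ω₄ = -5.5000  →  vx = (0.075/4)·-5.5000 = -0.1031
−ω₁+ω₂+ω₃−ω₄ = -9.5000  →  vy = (0.075/4)·-9.5000 = -0.1781
−ω₁+ω₂−ω₃+ω₄ = 9.5000  →  ωz = (0.075/0.8800)·9.5000 = 0.8097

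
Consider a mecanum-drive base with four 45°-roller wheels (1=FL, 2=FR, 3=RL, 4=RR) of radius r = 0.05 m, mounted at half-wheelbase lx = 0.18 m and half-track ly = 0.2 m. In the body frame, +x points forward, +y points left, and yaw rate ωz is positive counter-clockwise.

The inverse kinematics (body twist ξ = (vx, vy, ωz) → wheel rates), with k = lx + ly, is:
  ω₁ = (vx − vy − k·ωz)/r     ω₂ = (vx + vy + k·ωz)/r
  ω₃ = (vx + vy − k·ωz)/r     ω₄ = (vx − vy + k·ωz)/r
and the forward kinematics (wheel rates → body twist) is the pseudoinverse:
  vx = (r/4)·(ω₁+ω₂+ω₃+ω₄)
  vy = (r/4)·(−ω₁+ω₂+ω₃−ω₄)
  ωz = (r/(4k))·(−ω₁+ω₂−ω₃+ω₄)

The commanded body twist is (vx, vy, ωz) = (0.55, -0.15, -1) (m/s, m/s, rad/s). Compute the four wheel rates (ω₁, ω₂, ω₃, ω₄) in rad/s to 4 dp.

k = lx + ly = 0.18 + 0.2 = 0.3800;  k·ωz = 0.3800·-1 = -0.3800
ω₁ (FL) = (vx − vy − k·ωz)/r = 1.0800/0.05 = 21.6000
ω₂ (FR) = (vx + vy + k·ωz)/r = 0.0200/0.05 = 0.4000
ω₃ (RL) = (vx + vy − k·ωz)/r = 0.7800/0.05 = 15.6000
ω₄ (RR) = (vx − vy + k·ωz)/r = 0.3200/0.05 = 6.4000

(21.6000, 0.4000, 15.6000, 6.4000)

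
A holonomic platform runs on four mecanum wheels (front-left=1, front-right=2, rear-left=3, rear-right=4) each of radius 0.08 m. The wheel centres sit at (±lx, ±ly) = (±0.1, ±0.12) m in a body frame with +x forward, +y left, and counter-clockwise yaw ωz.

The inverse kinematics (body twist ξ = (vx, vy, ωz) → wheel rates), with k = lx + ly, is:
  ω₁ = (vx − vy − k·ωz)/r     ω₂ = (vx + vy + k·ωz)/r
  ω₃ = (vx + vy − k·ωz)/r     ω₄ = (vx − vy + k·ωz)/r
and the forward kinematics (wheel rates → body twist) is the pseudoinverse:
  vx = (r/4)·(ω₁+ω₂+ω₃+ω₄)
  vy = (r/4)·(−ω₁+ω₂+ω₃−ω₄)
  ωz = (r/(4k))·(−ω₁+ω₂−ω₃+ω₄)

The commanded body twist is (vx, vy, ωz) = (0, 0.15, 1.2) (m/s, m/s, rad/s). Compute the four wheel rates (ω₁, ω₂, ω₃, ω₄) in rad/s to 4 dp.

(-5.1750, 5.1750, -1.4250, 1.4250)

k = lx + ly = 0.1 + 0.12 = 0.2200;  k·ωz = 0.2200·1.2 = 0.2640
ω₁ (FL) = (vx − vy − k·ωz)/r = -0.4140/0.08 = -5.1750
ω₂ (FR) = (vx + vy + k·ωz)/r = 0.4140/0.08 = 5.1750
ω₃ (RL) = (vx + vy − k·ωz)/r = -0.1140/0.08 = -1.4250
ω₄ (RR) = (vx − vy + k·ωz)/r = 0.1140/0.08 = 1.4250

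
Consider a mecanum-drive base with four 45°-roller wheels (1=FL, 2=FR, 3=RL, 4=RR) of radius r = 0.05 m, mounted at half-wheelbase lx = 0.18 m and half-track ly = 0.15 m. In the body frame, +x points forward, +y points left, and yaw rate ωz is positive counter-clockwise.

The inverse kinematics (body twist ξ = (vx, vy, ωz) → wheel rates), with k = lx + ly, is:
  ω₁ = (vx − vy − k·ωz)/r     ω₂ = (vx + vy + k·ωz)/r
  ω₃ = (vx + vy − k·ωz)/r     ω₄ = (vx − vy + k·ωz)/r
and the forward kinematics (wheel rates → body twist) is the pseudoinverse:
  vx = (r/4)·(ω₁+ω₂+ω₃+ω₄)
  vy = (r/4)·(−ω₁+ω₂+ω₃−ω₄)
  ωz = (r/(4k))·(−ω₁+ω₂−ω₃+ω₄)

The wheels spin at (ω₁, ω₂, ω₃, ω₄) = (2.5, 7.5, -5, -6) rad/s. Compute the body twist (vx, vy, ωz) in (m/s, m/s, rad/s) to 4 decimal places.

(-0.0125, 0.0750, 0.1515)

k = lx + ly = 0.18 + 0.15 = 0.3300
ω₁+ω₂+ω₃+ω₄ = -1.0000  →  vx = (0.05/4)·-1.0000 = -0.0125
−ω₁+ω₂+ω₃−ω₄ = 6.0000  →  vy = (0.05/4)·6.0000 = 0.0750
−ω₁+ω₂−ω₃+ω₄ = 4.0000  →  ωz = (0.05/1.3200)·4.0000 = 0.1515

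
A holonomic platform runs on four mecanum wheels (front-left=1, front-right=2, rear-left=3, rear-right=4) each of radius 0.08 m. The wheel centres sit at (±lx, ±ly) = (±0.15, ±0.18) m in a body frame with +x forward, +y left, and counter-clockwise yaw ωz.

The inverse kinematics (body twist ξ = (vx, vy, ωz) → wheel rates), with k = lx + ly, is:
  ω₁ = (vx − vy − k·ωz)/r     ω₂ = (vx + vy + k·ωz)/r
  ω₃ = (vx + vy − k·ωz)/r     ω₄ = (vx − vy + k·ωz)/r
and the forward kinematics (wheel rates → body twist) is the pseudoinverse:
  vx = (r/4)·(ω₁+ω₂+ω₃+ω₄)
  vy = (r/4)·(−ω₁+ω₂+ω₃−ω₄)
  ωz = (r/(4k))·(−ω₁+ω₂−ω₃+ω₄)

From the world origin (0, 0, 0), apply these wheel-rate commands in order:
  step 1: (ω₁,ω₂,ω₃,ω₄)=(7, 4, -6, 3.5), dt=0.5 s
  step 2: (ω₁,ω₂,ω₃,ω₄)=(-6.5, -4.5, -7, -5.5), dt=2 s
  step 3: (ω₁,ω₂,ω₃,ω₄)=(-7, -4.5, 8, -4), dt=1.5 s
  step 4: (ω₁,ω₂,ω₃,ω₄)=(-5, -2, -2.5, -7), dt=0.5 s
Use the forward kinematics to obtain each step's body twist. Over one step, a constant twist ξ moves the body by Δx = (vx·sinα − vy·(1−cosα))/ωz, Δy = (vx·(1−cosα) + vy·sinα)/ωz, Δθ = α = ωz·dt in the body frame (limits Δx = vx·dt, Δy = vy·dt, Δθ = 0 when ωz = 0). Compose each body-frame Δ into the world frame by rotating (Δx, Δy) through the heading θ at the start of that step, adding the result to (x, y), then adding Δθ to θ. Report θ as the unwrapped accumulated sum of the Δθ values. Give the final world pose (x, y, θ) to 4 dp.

(-1.2003, 0.0199, -0.2879)

step 1: ξ=(vx,vy,ωz)=(0.1700, -0.2500, 0.3939), dt=0.5 → body Δ=(0.0967, -0.1158, 0.1970) → world pose (0.0967, -0.1158, 0.1970)
step 2: ξ=(vx,vy,ωz)=(-0.4700, 0.0100, 0.2121), dt=2.0 → body Δ=(-0.9162, -0.1770, 0.4242) → world pose (-0.7672, -0.4687, 0.6212)
step 3: ξ=(vx,vy,ωz)=(-0.1500, 0.2900, -0.5758), dt=1.5 → body Δ=(-0.0216, 0.4742, -0.8636) → world pose (-1.0607, -0.0957, -0.2424)
step 4: ξ=(vx,vy,ωz)=(-0.3300, 0.1500, -0.0909), dt=0.5 → body Δ=(-0.1632, 0.0787, -0.0455) → world pose (-1.2003, 0.0199, -0.2879)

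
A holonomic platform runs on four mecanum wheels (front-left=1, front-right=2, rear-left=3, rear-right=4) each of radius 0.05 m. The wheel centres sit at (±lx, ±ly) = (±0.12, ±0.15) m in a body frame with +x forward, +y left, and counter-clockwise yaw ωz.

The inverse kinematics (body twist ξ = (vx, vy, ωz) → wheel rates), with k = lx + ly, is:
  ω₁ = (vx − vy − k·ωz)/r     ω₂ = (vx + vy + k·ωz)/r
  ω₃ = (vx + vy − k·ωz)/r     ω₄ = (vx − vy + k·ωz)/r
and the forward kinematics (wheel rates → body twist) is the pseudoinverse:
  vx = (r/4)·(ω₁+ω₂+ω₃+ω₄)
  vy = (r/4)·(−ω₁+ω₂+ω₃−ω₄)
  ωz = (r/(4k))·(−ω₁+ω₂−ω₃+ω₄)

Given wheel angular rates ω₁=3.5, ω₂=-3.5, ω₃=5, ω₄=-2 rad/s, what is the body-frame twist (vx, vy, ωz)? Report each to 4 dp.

k = lx + ly = 0.12 + 0.15 = 0.2700
ω₁+ω₂+ω₃+ω₄ = 3.0000  →  vx = (0.05/4)·3.0000 = 0.0375
−ω₁+ω₂+ω₃−ω₄ = 0.0000  →  vy = (0.05/4)·0.0000 = 0.0000
−ω₁+ω₂−ω₃+ω₄ = -14.0000  →  ωz = (0.05/1.0800)·-14.0000 = -0.6481

(0.0375, 0.0000, -0.6481)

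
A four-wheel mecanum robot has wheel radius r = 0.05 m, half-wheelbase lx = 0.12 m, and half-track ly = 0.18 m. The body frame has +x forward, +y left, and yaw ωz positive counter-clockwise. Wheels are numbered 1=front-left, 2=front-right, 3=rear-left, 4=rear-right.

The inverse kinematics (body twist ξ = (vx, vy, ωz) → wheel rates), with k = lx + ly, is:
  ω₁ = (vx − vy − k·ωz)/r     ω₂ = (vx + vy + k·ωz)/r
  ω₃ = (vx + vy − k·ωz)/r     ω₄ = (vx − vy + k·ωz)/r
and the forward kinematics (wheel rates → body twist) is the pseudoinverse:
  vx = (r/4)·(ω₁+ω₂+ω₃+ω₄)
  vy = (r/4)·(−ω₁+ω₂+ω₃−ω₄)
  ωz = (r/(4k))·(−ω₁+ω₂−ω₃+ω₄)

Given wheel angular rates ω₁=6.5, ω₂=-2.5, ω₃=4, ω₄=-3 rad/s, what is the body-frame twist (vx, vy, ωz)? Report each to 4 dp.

(0.0625, -0.0250, -0.6667)

k = lx + ly = 0.12 + 0.18 = 0.3000
ω₁+ω₂+ω₃+ω₄ = 5.0000  →  vx = (0.05/4)·5.0000 = 0.0625
−ω₁+ω₂+ω₃−ω₄ = -2.0000  →  vy = (0.05/4)·-2.0000 = -0.0250
−ω₁+ω₂−ω₃+ω₄ = -16.0000  →  ωz = (0.05/1.2000)·-16.0000 = -0.6667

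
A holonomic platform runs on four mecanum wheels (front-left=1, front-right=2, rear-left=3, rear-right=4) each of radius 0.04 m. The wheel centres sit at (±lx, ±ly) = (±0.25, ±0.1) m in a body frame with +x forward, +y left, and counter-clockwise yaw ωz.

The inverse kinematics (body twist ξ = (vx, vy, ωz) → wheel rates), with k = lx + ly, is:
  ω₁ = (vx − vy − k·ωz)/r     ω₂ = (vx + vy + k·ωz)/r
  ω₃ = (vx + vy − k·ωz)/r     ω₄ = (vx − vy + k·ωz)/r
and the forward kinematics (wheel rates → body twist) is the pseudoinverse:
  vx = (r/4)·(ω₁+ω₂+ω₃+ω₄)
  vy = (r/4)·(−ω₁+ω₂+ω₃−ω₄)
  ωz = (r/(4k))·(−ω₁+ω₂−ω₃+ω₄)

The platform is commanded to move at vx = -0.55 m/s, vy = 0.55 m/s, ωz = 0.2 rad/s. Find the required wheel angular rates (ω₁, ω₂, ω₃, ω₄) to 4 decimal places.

k = lx + ly = 0.25 + 0.1 = 0.3500;  k·ωz = 0.3500·0.2 = 0.0700
ω₁ (FL) = (vx − vy − k·ωz)/r = -1.1700/0.04 = -29.2500
ω₂ (FR) = (vx + vy + k·ωz)/r = 0.0700/0.04 = 1.7500
ω₃ (RL) = (vx + vy − k·ωz)/r = -0.0700/0.04 = -1.7500
ω₄ (RR) = (vx − vy + k·ωz)/r = -1.0300/0.04 = -25.7500

(-29.2500, 1.7500, -1.7500, -25.7500)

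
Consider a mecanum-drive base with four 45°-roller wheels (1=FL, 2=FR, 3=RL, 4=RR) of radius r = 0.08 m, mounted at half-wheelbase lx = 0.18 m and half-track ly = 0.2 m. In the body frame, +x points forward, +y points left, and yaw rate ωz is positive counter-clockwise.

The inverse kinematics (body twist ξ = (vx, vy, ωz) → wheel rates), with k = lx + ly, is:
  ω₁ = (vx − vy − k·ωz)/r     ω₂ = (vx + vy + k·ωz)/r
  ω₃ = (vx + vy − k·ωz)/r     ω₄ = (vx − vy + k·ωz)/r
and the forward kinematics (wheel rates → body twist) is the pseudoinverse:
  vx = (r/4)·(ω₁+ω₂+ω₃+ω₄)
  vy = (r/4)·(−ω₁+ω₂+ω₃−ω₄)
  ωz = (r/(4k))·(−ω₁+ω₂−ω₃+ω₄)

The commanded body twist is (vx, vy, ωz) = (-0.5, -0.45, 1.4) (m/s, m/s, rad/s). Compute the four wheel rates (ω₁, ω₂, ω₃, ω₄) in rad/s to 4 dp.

k = lx + ly = 0.18 + 0.2 = 0.3800;  k·ωz = 0.3800·1.4 = 0.5320
ω₁ (FL) = (vx − vy − k·ωz)/r = -0.5820/0.08 = -7.2750
ω₂ (FR) = (vx + vy + k·ωz)/r = -0.4180/0.08 = -5.2250
ω₃ (RL) = (vx + vy − k·ωz)/r = -1.4820/0.08 = -18.5250
ω₄ (RR) = (vx − vy + k·ωz)/r = 0.4820/0.08 = 6.0250

(-7.2750, -5.2250, -18.5250, 6.0250)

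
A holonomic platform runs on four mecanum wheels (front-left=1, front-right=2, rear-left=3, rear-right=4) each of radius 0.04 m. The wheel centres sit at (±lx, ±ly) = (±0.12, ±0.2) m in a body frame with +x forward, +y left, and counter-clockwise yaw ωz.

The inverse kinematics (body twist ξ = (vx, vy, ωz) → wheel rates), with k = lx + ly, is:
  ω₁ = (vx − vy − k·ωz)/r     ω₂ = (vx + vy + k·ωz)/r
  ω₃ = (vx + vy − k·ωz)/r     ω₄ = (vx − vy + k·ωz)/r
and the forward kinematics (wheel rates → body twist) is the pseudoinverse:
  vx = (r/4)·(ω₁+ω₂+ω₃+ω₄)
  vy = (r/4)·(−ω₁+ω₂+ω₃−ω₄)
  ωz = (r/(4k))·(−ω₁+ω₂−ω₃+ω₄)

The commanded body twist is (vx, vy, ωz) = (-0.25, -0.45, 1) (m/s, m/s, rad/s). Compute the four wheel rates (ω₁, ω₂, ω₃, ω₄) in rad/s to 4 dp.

k = lx + ly = 0.12 + 0.2 = 0.3200;  k·ωz = 0.3200·1 = 0.3200
ω₁ (FL) = (vx − vy − k·ωz)/r = -0.1200/0.04 = -3.0000
ω₂ (FR) = (vx + vy + k·ωz)/r = -0.3800/0.04 = -9.5000
ω₃ (RL) = (vx + vy − k·ωz)/r = -1.0200/0.04 = -25.5000
ω₄ (RR) = (vx − vy + k·ωz)/r = 0.5200/0.04 = 13.0000

(-3.0000, -9.5000, -25.5000, 13.0000)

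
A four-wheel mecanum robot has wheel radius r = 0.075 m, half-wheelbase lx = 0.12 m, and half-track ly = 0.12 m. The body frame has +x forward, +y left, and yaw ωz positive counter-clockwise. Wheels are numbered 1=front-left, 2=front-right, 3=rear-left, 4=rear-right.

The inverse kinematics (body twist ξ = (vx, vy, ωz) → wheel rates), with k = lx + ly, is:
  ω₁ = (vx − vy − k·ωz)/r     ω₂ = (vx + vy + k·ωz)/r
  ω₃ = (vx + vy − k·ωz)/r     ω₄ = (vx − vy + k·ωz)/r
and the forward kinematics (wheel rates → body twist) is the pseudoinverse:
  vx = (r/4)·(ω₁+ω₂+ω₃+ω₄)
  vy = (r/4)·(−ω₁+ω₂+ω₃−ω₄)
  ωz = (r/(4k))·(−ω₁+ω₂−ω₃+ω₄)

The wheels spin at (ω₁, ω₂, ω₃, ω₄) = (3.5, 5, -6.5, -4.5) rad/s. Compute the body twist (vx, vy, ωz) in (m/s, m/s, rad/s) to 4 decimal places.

(-0.0469, -0.0094, 0.2734)

k = lx + ly = 0.12 + 0.12 = 0.2400
ω₁+ω₂+ω₃+ω₄ = -2.5000  →  vx = (0.075/4)·-2.5000 = -0.0469
−ω₁+ω₂+ω₃−ω₄ = -0.5000  →  vy = (0.075/4)·-0.5000 = -0.0094
−ω₁+ω₂−ω₃+ω₄ = 3.5000  →  ωz = (0.075/0.9600)·3.5000 = 0.2734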